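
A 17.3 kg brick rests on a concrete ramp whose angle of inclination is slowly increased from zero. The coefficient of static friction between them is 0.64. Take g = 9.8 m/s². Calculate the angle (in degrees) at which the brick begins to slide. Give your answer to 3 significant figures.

At the threshold of sliding, static friction is at its maximum μ_s N and exactly balances the weight component along the incline: mg sin θ = μ_s mg cos θ.
Hence tan θ = μ_s = 0.64, so θ = arctan(0.64) = 32.6192°.

32.6°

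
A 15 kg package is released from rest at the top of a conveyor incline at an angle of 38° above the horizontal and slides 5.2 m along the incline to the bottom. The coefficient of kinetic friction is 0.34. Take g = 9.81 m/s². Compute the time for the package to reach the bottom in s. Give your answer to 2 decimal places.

The weight component along the incline is mg sin 38° = 90.595 N and the normal force is N = mg cos 38° = 115.956 N.
Friction up the slope is f = μN = 0.34 × 115.956 = 39.425 N, so the net downslope force is 90.595 − 39.425 = 51.170 N and a = 51.170 / 15 = 3.4113 m/s².
Starting from rest, L = ½at², so t = √(2L/a) = √(2 × 5.2 / 3.4113) = 1.7461 s.

1.75 s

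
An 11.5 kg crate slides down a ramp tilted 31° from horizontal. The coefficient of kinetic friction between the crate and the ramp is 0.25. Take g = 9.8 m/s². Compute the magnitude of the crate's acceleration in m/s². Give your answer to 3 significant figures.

2.95 m/s²

Resolving the weight along the incline: the component pulling the crate down the slope is mg sin 31° = 11.5 × 9.8 × 0.5150 = 58.041 N, and the normal force is N = mg cos 31° = 11.5 × 9.8 × 0.8572 = 96.606 N.
Kinetic friction acts up the slope with magnitude f = μN = 0.25 × 96.606 = 24.151 N.
Net force along the incline is 58.041 − 24.151 = 33.890 N, so a = 33.890 / 11.5 = 2.9470 m/s².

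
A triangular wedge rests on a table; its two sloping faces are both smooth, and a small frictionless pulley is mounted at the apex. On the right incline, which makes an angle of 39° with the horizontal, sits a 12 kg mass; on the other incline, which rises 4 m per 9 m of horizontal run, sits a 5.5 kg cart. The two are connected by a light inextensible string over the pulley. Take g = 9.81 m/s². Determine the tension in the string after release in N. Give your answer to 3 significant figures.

Resolve each weight along its own incline: the 12 kg mass has component 12 × 9.81 × sin 39° = 74.084 N down its slope, and the 5.5 kg mass has 5.5 × 9.81 × sin 23.96° = 21.913 N down its slope.
The 12 kg side's 74.084 N exceeds the other side's 21.913 N, so that mass slides down and the 5.5 kg mass slides up. Taking that direction as positive, Newton's second law for the whole system gives 74.084 − 21.913 = (12 + 5.5) a, so a = 52.171 / 17.5 = 2.9812 m/s².
For the 5.5 kg mass (up-slope positive): T − 21.913 = 5.5 × 2.9812, so T = 38.310 N.

38.3 N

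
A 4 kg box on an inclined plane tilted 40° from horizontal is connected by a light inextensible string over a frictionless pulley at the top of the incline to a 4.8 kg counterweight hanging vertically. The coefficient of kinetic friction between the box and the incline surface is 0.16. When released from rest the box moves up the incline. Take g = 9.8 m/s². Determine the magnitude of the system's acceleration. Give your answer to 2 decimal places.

For the box on the incline: the weight component along the slope is m₁g sin 40° = 4 × 9.8 × 0.6428 = 25.198 N and the normal force is N = m₁g cos 40° = 30.029 N.
Kinetic friction opposes the box's motion up the incline: f = μN = 0.16 × 30.029 = 4.805 N acting down the slope.
Newton's second law for the box (up-slope positive): T − 25.198 − 4.805 = 4 a. For the hanging counterweight (downward positive): 4.8 × 9.8 − T = 4.8 a.
Adding the two equations eliminates T: 17.037 = 8.8 a, so a = 1.9360 m/s².

1.94 m/s²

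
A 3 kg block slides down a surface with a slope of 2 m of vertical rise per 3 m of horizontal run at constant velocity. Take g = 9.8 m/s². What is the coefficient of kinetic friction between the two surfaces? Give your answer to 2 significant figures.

0.67

At constant velocity the net force along the incline is zero: mg sin 33.69° = μ mg cos 33.69°.
So μ = tan 33.69° = 0.5547 / 0.8321 = 0.6666.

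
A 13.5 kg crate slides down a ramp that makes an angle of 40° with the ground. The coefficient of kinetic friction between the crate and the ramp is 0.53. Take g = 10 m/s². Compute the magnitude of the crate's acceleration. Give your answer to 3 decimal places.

Resolving the weight along the incline: the component pulling the crate down the slope is mg sin 40° = 13.5 × 10 × 0.6428 = 86.778 N, and the normal force is N = mg cos 40° = 13.5 × 10 × 0.7660 = 103.410 N.
Kinetic friction acts up the slope with magnitude f = μN = 0.53 × 103.410 = 54.807 N.
Net force along the incline is 86.778 − 54.807 = 31.971 N, so a = 31.971 / 13.5 = 2.3682 m/s².

2.368 m/s²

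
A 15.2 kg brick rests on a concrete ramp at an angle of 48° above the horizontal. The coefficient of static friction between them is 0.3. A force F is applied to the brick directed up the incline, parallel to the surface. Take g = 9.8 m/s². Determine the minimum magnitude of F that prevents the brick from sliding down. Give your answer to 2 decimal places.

The normal force is N = mg cos 48° = 99.674 N. With F at its minimum the brick is on the verge of sliding down, so static friction is at its maximum μ_s N = 0.3 × 99.674 = 29.902 N and acts up the slope.
Equilibrium along the incline: F + μ_s N = mg sin 48°, so F = 110.699 − 29.902 = 80.797 N.

80.80 N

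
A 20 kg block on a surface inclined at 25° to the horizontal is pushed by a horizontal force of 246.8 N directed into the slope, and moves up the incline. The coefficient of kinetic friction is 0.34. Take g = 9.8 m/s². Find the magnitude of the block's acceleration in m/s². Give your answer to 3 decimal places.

2.249 m/s²

The horizontal push has components F cos 25° = 246.8 × 0.9063 = 223.675 N up the incline and F sin 25° = 246.8 × 0.4226 = 104.298 N pressing into the surface.
The normal force is therefore N = mg cos 25° + F sin 25° = 177.635 + 104.298 = 281.933 N, and kinetic friction down the slope is μN = 0.34 × 281.933 = 95.857 N.
Along the incline: F cos 25° − mg sin 25° − μN = ma, so 223.675 − 82.830 − 95.857 = 20 a, giving a = 2.2494 m/s².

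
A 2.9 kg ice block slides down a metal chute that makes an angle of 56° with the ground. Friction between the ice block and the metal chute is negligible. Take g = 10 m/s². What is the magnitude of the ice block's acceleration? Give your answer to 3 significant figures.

Resolving the weight along the incline: the component pulling the ice block down the slope is mg sin 56° = 2.9 × 10 × 0.8290 = 24.041 N, and the normal force is N = mg cos 56° = 2.9 × 10 × 0.5592 = 16.217 N.
With no friction the net force along the incline is 24.041 N, so a = g sin 56° = 24.041 / 2.9 = 8.2900 m/s².

8.29 m/s²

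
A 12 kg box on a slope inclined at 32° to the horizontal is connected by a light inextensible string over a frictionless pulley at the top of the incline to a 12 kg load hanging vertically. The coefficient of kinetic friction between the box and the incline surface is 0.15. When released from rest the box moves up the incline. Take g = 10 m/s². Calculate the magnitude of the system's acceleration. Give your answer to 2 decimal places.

1.71 m/s²

For the box on the incline: the weight component along the slope is m₁g sin 32° = 12 × 10 × 0.5299 = 63.588 N and the normal force is N = m₁g cos 32° = 101.766 N.
Kinetic friction opposes the box's motion up the incline: f = μN = 0.15 × 101.766 = 15.265 N acting down the slope.
Newton's second law for the box (up-slope positive): T − 63.588 − 15.265 = 12 a. For the hanging load (downward positive): 12 × 10 − T = 12 a.
Adding the two equations eliminates T: 41.147 = 24 a, so a = 1.7145 m/s².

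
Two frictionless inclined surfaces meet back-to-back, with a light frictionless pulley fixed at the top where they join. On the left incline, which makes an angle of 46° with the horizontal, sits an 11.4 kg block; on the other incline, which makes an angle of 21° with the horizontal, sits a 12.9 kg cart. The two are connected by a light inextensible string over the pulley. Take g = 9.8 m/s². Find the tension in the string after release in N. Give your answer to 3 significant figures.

63.9 N

Resolve each weight along its own incline: the 11.4 kg mass has component 11.4 × 9.8 × sin 46° = 80.365 N down its slope, and the 12.9 kg mass has 12.9 × 9.8 × sin 21° = 45.305 N down its slope.
The 11.4 kg side's 80.365 N exceeds the other side's 45.305 N, so that mass slides down and the 12.9 kg mass slides up. Taking that direction as positive, Newton's second law for the whole system gives 80.365 − 45.305 = (11.4 + 12.9) a, so a = 35.060 / 24.3 = 1.4428 m/s².
For the 12.9 kg mass (up-slope positive): T − 45.305 = 12.9 × 1.4428, so T = 63.917 N.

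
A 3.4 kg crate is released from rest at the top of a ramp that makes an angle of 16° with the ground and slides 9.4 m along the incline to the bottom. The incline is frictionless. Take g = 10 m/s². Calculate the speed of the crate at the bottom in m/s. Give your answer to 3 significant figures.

The weight component along the incline is mg sin 16° = 9.372 N and the normal force is N = mg cos 16° = 32.683 N.
With no friction, a = g sin 16° = 2.7564 m/s².
Starting from rest over a distance of 9.4 m, v² = 2aL = 2 × 2.7564 × 9.4 = 51.8203, so v = 7.1986 m/s.

7.20 m/s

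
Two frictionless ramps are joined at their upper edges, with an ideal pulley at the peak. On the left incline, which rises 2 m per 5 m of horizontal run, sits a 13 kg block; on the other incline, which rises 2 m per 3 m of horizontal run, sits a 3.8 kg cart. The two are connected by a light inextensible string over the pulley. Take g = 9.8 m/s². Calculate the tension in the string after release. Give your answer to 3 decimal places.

26.687 N

Resolve each weight along its own incline: the 13 kg mass has component 13 × 9.8 × sin 21.80° = 47.315 N down its slope, and the 3.8 kg mass has 3.8 × 9.8 × sin 33.69° = 20.657 N down its slope.
The 13 kg side's 47.315 N exceeds the other side's 20.657 N, so that mass slides down and the 3.8 kg mass slides up. Taking that direction as positive, Newton's second law for the whole system gives 47.315 − 20.657 = (13 + 3.8) a, so a = 26.658 / 16.8 = 1.5868 m/s².
For the 3.8 kg mass (up-slope positive): T − 20.657 = 3.8 × 1.5868, so T = 26.687 N.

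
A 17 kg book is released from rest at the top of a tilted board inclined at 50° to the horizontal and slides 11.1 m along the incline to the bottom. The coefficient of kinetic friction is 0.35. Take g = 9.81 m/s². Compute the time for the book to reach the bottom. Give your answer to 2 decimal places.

The weight component along the incline is mg sin 50° = 127.753 N and the normal force is N = mg cos 50° = 107.198 N.
Friction up the slope is f = μN = 0.35 × 107.198 = 37.519 N, so the net downslope force is 127.753 − 37.519 = 90.234 N and a = 90.234 / 17 = 5.3079 m/s².
Starting from rest, L = ½at², so t = √(2L/a) = √(2 × 11.1 / 5.3079) = 2.0451 s.

2.05 s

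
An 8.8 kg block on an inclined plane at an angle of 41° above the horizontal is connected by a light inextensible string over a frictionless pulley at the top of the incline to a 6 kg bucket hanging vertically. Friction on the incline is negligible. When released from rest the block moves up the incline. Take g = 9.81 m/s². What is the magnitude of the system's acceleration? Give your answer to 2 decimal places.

0.15 m/s²

For the block on the incline: the weight component along the slope is m₁g sin 41° = 8.8 × 9.81 × 0.6561 = 56.640 N and the normal force is N = m₁g cos 41° = 65.153 N.
Newton's second law for the block (up-slope positive): T − 56.640 = 8.8 a. For the hanging bucket (downward positive): 6 × 9.81 − T = 6 a.
Adding the two equations eliminates T: 2.220 = 14.8 a, so a = 0.1500 m/s².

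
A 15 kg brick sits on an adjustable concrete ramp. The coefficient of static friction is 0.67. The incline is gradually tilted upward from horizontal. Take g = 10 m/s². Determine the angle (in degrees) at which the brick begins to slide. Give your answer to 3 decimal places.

33.822°

At the threshold of sliding, static friction is at its maximum μ_s N and exactly balances the weight component along the incline: mg sin θ = μ_s mg cos θ.
Hence tan θ = μ_s = 0.67, so θ = arctan(0.67) = 33.8221°.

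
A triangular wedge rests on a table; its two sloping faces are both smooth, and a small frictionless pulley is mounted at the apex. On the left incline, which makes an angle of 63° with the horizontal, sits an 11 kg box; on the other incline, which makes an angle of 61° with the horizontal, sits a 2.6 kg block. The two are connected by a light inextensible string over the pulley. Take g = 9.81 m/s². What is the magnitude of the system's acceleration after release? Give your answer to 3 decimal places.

5.429 m/s²

Resolve each weight along its own incline: the 11 kg mass has component 11 × 9.81 × sin 63° = 96.149 N down its slope, and the 2.6 kg mass has 2.6 × 9.81 × sin 61° = 22.308 N down its slope.
The 11 kg side's 96.149 N exceeds the other side's 22.308 N, so that mass slides down and the 2.6 kg mass slides up. Taking that direction as positive, Newton's second law for the whole system gives 96.149 − 22.308 = (11 + 2.6) a, so a = 73.841 / 13.6 = 5.4295 m/s².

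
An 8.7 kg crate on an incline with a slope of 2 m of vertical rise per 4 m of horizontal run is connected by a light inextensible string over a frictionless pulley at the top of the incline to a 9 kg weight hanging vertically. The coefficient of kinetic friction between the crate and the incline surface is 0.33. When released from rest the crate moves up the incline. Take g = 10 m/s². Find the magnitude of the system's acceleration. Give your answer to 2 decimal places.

1.44 m/s²

For the crate on the incline: the weight component along the slope is m₁g sin 26.57° = 8.7 × 10 × 0.4472 = 38.906 N and the normal force is N = m₁g cos 26.57° = 77.815 N.
Kinetic friction opposes the crate's motion up the incline: f = μN = 0.33 × 77.815 = 25.679 N acting down the slope.
Newton's second law for the crate (up-slope positive): T − 38.906 − 25.679 = 8.7 a. For the hanging weight (downward positive): 9 × 10 − T = 9 a.
Adding the two equations eliminates T: 25.415 = 17.7 a, so a = 1.4359 m/s².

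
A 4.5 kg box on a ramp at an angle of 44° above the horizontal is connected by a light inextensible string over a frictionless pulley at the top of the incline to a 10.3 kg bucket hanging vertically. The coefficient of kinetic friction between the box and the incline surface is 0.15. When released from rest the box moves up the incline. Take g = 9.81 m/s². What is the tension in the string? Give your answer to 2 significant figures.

For the box on the incline: the weight component along the slope is m₁g sin 44° = 4.5 × 9.81 × 0.6947 = 30.668 N and the normal force is N = m₁g cos 44° = 31.755 N.
Kinetic friction opposes the box's motion up the incline: f = μN = 0.15 × 31.755 = 4.763 N acting down the slope.
Newton's second law for the box (up-slope positive): T − 30.668 − 4.763 = 4.5 a. For the hanging bucket (downward positive): 10.3 × 9.81 − T = 10.3 a.
Adding the two equations eliminates T: 65.612 = 14.8 a, so a = 4.4332 m/s².
Then from the hanging bucket's equation, T = 10.3 × (9.81 − 4.4332) = 55.381 N.

55 N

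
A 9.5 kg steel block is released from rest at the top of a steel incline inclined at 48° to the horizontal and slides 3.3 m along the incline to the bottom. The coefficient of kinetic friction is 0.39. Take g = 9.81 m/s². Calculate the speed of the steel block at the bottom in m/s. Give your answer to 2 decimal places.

The weight component along the incline is mg sin 48° = 69.257 N and the normal force is N = mg cos 48° = 62.360 N.
Friction up the slope is f = μN = 0.39 × 62.360 = 24.320 N, so the net downslope force is 69.257 − 24.320 = 44.937 N and a = 44.937 / 9.5 = 4.7302 m/s².
Starting from rest over a distance of 3.3 m, v² = 2aL = 2 × 4.7302 × 3.3 = 31.2193, so v = 5.5874 m/s.

5.59 m/s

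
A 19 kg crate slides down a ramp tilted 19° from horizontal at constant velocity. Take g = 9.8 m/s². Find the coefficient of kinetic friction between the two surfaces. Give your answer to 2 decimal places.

At constant velocity the net force along the incline is zero: mg sin 19° = μ mg cos 19°.
So μ = tan 19° = 0.3256 / 0.9455 = 0.3444.

0.34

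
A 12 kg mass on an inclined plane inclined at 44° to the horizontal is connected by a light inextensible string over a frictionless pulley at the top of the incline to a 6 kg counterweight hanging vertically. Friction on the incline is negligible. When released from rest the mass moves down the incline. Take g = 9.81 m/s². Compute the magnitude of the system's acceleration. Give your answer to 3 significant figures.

1.27 m/s²

For the mass on the incline: the weight component along the slope is m₁g sin 44° = 12 × 9.81 × 0.6947 = 81.780 N and the normal force is N = m₁g cos 44° = 84.681 N.
Newton's second law for the mass (down-slope positive): 81.780 − T = 12 a. For the hanging counterweight (upward positive): T − 6 × 9.81 = 6 a.
Adding the two equations eliminates T: 22.920 = 18 a, so a = 1.2733 m/s².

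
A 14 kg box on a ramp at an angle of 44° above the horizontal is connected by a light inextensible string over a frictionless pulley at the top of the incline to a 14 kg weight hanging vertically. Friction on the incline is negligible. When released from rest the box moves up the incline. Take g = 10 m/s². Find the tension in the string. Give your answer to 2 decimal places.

118.63 N

For the box on the incline: the weight component along the slope is m₁g sin 44° = 14 × 10 × 0.6947 = 97.258 N and the normal force is N = m₁g cos 44° = 100.708 N.
Newton's second law for the box (up-slope positive): T − 97.258 = 14 a. For the hanging weight (downward positive): 14 × 10 − T = 14 a.
Adding the two equations eliminates T: 42.742 = 28 a, so a = 1.5265 m/s².
Then from the hanging weight's equation, T = 14 × (10 − 1.5265) = 118.629 N.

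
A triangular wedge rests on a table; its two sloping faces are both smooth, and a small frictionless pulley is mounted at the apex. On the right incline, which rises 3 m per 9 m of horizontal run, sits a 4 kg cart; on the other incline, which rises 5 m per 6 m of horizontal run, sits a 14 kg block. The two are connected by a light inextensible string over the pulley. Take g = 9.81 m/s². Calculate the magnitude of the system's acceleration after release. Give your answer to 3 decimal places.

4.195 m/s²

Resolve each weight along its own incline: the 4 kg mass has component 4 × 9.81 × sin 18.43° = 12.409 N down its slope, and the 14 kg mass has 14 × 9.81 × sin 39.81° = 87.923 N down its slope.
The 14 kg side's 87.923 N exceeds the other side's 12.409 N, so that mass slides down and the 4 kg mass slides up. Taking that direction as positive, Newton's second law for the whole system gives 87.923 − 12.409 = (4 + 14) a, so a = 75.514 / 18 = 4.1952 m/s².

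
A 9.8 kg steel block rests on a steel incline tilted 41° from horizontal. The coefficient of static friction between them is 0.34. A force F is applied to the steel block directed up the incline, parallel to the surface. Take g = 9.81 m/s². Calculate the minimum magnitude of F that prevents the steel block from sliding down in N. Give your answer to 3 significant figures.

38.4 N

The normal force is N = mg cos 41° = 72.556 N. With F at its minimum the steel block is on the verge of sliding down, so static friction is at its maximum μ_s N = 0.34 × 72.556 = 24.669 N and acts up the slope.
Equilibrium along the incline: F + μ_s N = mg sin 41°, so F = 63.072 − 24.669 = 38.403 N.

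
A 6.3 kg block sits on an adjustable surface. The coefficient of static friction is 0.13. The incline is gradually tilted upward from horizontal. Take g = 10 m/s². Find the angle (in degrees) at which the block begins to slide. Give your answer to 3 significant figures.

7.41°

At the threshold of sliding, static friction is at its maximum μ_s N and exactly balances the weight component along the incline: mg sin θ = μ_s mg cos θ.
Hence tan θ = μ_s = 0.13, so θ = arctan(0.13) = 7.4069°.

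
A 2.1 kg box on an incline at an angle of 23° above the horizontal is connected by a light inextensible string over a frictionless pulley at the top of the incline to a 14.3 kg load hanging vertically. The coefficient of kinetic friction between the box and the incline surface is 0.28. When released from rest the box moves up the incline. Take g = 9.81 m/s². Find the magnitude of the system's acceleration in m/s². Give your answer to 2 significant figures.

7.7 m/s²

For the box on the incline: the weight component along the slope is m₁g sin 23° = 2.1 × 9.81 × 0.3907 = 8.049 N and the normal force is N = m₁g cos 23° = 18.963 N.
Kinetic friction opposes the box's motion up the incline: f = μN = 0.28 × 18.963 = 5.310 N acting down the slope.
Newton's second law for the box (up-slope positive): T − 8.049 − 5.310 = 2.1 a. For the hanging load (downward positive): 14.3 × 9.81 − T = 14.3 a.
Adding the two equations eliminates T: 126.924 = 16.4 a, so a = 7.7393 m/s².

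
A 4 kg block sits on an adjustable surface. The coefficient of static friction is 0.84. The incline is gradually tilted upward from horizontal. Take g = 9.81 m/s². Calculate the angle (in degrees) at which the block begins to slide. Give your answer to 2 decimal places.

40.03°

At the threshold of sliding, static friction is at its maximum μ_s N and exactly balances the weight component along the incline: mg sin θ = μ_s mg cos θ.
Hence tan θ = μ_s = 0.84, so θ = arctan(0.84) = 40.0303°.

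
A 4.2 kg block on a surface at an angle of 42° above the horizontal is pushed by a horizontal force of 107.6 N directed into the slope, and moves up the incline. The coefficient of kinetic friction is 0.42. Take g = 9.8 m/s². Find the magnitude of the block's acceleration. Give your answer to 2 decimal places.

The horizontal push has components F cos 42° = 107.6 × 0.7431 = 79.958 N up the incline and F sin 42° = 107.6 × 0.6691 = 71.995 N pressing into the surface.
The normal force is therefore N = mg cos 42° + F sin 42° = 30.586 + 71.995 = 102.581 N, and kinetic friction down the slope is μN = 0.42 × 102.581 = 43.084 N.
Along the incline: F cos 42° − mg sin 42° − μN = ma, so 79.958 − 27.540 − 43.084 = 4.2 a, giving a = 2.2224 m/s².

2.22 m/s²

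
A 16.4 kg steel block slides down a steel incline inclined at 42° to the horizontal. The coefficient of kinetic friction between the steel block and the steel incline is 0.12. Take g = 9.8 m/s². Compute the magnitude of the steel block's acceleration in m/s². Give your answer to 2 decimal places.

5.68 m/s²

Resolving the weight along the incline: the component pulling the steel block down the slope is mg sin 42° = 16.4 × 9.8 × 0.6691 = 107.538 N, and the normal force is N = mg cos 42° = 16.4 × 9.8 × 0.7431 = 119.431 N.
Kinetic friction acts up the slope with magnitude f = μN = 0.12 × 119.431 = 14.332 N.
Net force along the incline is 107.538 − 14.332 = 93.206 N, so a = 93.206 / 16.4 = 5.6833 m/s².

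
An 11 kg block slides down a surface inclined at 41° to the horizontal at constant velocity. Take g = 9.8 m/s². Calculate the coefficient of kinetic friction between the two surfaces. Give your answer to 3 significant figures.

At constant velocity the net force along the incline is zero: mg sin 41° = μ mg cos 41°.
So μ = tan 41° = 0.6561 / 0.7547 = 0.8694.

0.869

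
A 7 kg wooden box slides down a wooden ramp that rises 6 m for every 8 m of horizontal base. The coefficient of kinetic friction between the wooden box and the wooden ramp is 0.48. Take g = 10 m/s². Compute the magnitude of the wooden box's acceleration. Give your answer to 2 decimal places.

Resolving the weight along the incline: the component pulling the wooden box down the slope is mg sin 36.87° = 7 × 10 × 0.6000 = 42.000 N, and the normal force is N = mg cos 36.87° = 7 × 10 × 0.8000 = 56.000 N.
Kinetic friction acts up the slope with magnitude f = μN = 0.48 × 56.000 = 26.880 N.
Net force along the incline is 42.000 − 26.880 = 15.120 N, so a = 15.120 / 7 = 2.1600 m/s².

2.16 m/s²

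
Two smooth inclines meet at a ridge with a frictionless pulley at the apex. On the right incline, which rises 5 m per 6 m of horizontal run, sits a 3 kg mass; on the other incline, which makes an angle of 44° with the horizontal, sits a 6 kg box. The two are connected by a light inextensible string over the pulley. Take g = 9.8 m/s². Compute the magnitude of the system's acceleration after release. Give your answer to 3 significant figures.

Resolve each weight along its own incline: the 3 kg mass has component 3 × 9.8 × sin 39.81° = 18.821 N down its slope, and the 6 kg mass has 6 × 9.8 × sin 44° = 40.846 N down its slope.
The 6 kg side's 40.846 N exceeds the other side's 18.821 N, so that mass slides down and the 3 kg mass slides up. Taking that direction as positive, Newton's second law for the whole system gives 40.846 − 18.821 = (3 + 6) a, so a = 22.025 / 9 = 2.4472 m/s².

2.45 m/s²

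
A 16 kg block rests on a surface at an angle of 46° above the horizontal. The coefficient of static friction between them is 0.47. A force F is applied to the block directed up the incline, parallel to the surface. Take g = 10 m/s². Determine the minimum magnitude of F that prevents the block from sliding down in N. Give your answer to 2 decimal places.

62.86 N

The normal force is N = mg cos 46° = 111.145 N. With F at its minimum the block is on the verge of sliding down, so static friction is at its maximum μ_s N = 0.47 × 111.145 = 52.238 N and acts up the slope.
Equilibrium along the incline: F + μ_s N = mg sin 46°, so F = 115.094 − 52.238 = 62.856 N.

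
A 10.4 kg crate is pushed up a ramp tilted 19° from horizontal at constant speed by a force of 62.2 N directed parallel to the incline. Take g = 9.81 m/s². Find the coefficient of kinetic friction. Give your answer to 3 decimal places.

At constant speed ΣF = 0 along the incline. The applied 62.2 N acts up the slope; the weight component mg sin 19° = 33.216 N and kinetic friction μN both act down the slope.
So 62.2 = 33.216 + μ × 96.466, giving μ = (62.2 − 33.216) / 96.466 = 0.3005.

0.300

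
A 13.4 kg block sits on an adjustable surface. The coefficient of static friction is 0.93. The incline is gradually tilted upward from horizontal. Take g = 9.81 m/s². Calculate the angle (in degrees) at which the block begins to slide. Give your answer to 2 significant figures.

At the threshold of sliding, static friction is at its maximum μ_s N and exactly balances the weight component along the incline: mg sin θ = μ_s mg cos θ.
Hence tan θ = μ_s = 0.93, so θ = arctan(0.93) = 42.9228°.

43°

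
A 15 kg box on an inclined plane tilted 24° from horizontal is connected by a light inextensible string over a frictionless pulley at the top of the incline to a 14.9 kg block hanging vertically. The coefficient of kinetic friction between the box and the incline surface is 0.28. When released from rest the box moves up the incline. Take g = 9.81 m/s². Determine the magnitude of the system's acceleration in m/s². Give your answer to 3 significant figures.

For the box on the incline: the weight component along the slope is m₁g sin 24° = 15 × 9.81 × 0.4067 = 59.846 N and the normal force is N = m₁g cos 24° = 134.428 N.
Kinetic friction opposes the box's motion up the incline: f = μN = 0.28 × 134.428 = 37.640 N acting down the slope.
Newton's second law for the box (up-slope positive): T − 59.846 − 37.640 = 15 a. For the hanging block (downward positive): 14.9 × 9.81 − T = 14.9 a.
Adding the two equations eliminates T: 48.683 = 29.9 a, so a = 1.6282 m/s².

1.63 m/s²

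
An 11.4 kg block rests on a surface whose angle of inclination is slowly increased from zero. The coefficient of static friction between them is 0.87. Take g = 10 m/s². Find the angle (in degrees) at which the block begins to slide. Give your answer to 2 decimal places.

At the threshold of sliding, static friction is at its maximum μ_s N and exactly balances the weight component along the incline: mg sin θ = μ_s mg cos θ.
Hence tan θ = μ_s = 0.87, so θ = arctan(0.87) = 41.0233°.

41.02°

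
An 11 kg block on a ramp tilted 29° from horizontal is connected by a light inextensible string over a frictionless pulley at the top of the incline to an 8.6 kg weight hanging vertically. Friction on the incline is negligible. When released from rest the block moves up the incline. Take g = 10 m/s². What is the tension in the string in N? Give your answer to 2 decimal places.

For the block on the incline: the weight component along the slope is m₁g sin 29° = 11 × 10 × 0.4848 = 53.328 N and the normal force is N = m₁g cos 29° = 96.208 N.
Newton's second law for the block (up-slope positive): T − 53.328 = 11 a. For the hanging weight (downward positive): 8.6 × 10 − T = 8.6 a.
Adding the two equations eliminates T: 32.672 = 19.6 a, so a = 1.6669 m/s².
Then from the hanging weight's equation, T = 8.6 × (10 − 1.6669) = 71.665 N.

71.66 N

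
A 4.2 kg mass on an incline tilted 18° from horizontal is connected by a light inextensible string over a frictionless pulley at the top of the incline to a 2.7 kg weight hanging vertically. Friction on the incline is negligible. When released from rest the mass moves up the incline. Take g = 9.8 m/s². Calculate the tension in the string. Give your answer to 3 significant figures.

For the mass on the incline: the weight component along the slope is m₁g sin 18° = 4.2 × 9.8 × 0.3090 = 12.718 N and the normal force is N = m₁g cos 18° = 39.145 N.
Newton's second law for the mass (up-slope positive): T − 12.718 = 4.2 a. For the hanging weight (downward positive): 2.7 × 9.8 − T = 2.7 a.
Adding the two equations eliminates T: 13.742 = 6.9 a, so a = 1.9916 m/s².
Then from the hanging weight's equation, T = 2.7 × (9.8 − 1.9916) = 21.083 N.

21.1 N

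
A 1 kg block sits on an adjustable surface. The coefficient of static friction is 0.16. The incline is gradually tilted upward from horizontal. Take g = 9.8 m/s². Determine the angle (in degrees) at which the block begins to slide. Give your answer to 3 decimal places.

At the threshold of sliding, static friction is at its maximum μ_s N and exactly balances the weight component along the incline: mg sin θ = μ_s mg cos θ.
Hence tan θ = μ_s = 0.16, so θ = arctan(0.16) = 9.0903°.

9.090°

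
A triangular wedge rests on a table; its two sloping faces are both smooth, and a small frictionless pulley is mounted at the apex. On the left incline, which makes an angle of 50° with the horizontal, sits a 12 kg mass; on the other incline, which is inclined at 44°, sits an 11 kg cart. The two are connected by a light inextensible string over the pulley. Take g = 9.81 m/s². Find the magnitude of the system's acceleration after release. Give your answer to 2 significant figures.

0.66 m/s²

Resolve each weight along its own incline: the 12 kg mass has component 12 × 9.81 × sin 50° = 90.179 N down its slope, and the 11 kg mass has 11 × 9.81 × sin 44° = 74.961 N down its slope.
The 12 kg side's 90.179 N exceeds the other side's 74.961 N, so that mass slides down and the 11 kg mass slides up. Taking that direction as positive, Newton's second law for the whole system gives 90.179 − 74.961 = (12 + 11) a, so a = 15.218 / 23 = 0.6617 m/s².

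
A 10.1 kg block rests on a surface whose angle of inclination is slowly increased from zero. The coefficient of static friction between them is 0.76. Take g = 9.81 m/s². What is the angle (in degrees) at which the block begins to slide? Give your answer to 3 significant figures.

37.2°

At the threshold of sliding, static friction is at its maximum μ_s N and exactly balances the weight component along the incline: mg sin θ = μ_s mg cos θ.
Hence tan θ = μ_s = 0.76, so θ = arctan(0.76) = 37.2348°.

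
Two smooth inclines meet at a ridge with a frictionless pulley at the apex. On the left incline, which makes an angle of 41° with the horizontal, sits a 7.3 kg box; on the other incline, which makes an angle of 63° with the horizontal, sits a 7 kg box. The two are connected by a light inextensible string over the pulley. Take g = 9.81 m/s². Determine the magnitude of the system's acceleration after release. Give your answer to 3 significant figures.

Resolve each weight along its own incline: the 7.3 kg mass has component 7.3 × 9.81 × sin 41° = 46.982 N down its slope, and the 7 kg mass has 7 × 9.81 × sin 63° = 61.185 N down its slope.
The 7 kg side's 61.185 N exceeds the other side's 46.982 N, so that mass slides down and the 7.3 kg mass slides up. Taking that direction as positive, Newton's second law for the whole system gives 61.185 − 46.982 = (7.3 + 7) a, so a = 14.203 / 14.3 = 0.9932 m/s².

0.993 m/s²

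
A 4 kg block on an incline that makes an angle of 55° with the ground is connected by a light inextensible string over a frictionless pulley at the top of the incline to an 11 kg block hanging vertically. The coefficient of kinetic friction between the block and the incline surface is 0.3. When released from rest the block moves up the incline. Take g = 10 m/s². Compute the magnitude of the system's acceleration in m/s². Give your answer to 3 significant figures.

4.69 m/s²

For the block on the incline: the weight component along the slope is m₁g sin 55° = 4 × 10 × 0.8192 = 32.768 N and the normal force is N = m₁g cos 55° = 22.943 N.
Kinetic friction opposes the block's motion up the incline: f = μN = 0.3 × 22.943 = 6.883 N acting down the slope.
Newton's second law for the block (up-slope positive): T − 32.768 − 6.883 = 4 a. For the hanging block (downward positive): 11 × 10 − T = 11 a.
Adding the two equations eliminates T: 70.349 = 15 a, so a = 4.6899 m/s².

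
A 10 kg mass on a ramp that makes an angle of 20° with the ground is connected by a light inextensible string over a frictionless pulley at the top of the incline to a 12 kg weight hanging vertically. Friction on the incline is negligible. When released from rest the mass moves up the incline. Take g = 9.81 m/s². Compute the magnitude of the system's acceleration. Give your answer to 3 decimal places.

3.826 m/s²

For the mass on the incline: the weight component along the slope is m₁g sin 20° = 10 × 9.81 × 0.3420 = 33.550 N and the normal force is N = m₁g cos 20° = 92.184 N.
Newton's second law for the mass (up-slope positive): T − 33.550 = 10 a. For the hanging weight (downward positive): 12 × 9.81 − T = 12 a.
Adding the two equations eliminates T: 84.170 = 22 a, so a = 3.8259 m/s².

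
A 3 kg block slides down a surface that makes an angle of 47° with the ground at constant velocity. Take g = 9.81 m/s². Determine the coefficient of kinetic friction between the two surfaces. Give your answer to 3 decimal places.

1.072

At constant velocity the net force along the incline is zero: mg sin 47° = μ mg cos 47°.
So μ = tan 47° = 0.7314 / 0.6820 = 1.0724.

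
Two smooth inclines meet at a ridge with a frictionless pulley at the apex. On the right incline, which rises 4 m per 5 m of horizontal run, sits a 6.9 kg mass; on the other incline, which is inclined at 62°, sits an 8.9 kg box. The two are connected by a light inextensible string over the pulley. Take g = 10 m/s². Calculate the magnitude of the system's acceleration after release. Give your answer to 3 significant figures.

Resolve each weight along its own incline: the 6.9 kg mass has component 6.9 × 10 × sin 38.66° = 43.104 N down its slope, and the 8.9 kg mass has 8.9 × 10 × sin 62° = 78.582 N down its slope.
The 8.9 kg side's 78.582 N exceeds the other side's 43.104 N, so that mass slides down and the 6.9 kg mass slides up. Taking that direction as positive, Newton's second law for the whole system gives 78.582 − 43.104 = (6.9 + 8.9) a, so a = 35.478 / 15.8 = 2.2454 m/s².

2.25 m/s²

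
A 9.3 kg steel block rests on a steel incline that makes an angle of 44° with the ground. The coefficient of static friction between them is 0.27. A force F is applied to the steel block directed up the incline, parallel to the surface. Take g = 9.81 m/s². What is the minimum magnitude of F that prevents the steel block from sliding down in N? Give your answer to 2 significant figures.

46 N

The normal force is N = mg cos 44° = 65.628 N. With F at its minimum the steel block is on the verge of sliding down, so static friction is at its maximum μ_s N = 0.27 × 65.628 = 17.720 N and acts up the slope.
Equilibrium along the incline: F + μ_s N = mg sin 44°, so F = 63.376 − 17.720 = 45.656 N.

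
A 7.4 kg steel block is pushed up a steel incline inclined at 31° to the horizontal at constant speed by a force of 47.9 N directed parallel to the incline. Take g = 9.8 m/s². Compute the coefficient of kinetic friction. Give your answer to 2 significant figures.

At constant speed ΣF = 0 along the incline. The applied 47.9 N acts up the slope; the weight component mg sin 31° = 37.351 N and kinetic friction μN both act down the slope.
So 47.9 = 37.351 + μ × 62.162, giving μ = (47.9 − 37.351) / 62.162 = 0.1697.

0.17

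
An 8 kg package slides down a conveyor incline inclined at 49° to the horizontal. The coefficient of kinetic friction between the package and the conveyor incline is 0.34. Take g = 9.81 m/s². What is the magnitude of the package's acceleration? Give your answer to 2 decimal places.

Resolving the weight along the incline: the component pulling the package down the slope is mg sin 49° = 8 × 9.81 × 0.7547 = 59.229 N, and the normal force is N = mg cos 49° = 8 × 9.81 × 0.6561 = 51.491 N.
Kinetic friction acts up the slope with magnitude f = μN = 0.34 × 51.491 = 17.507 N.
Net force along the incline is 59.229 − 17.507 = 41.722 N, so a = 41.722 / 8 = 5.2153 m/s².

5.22 m/s²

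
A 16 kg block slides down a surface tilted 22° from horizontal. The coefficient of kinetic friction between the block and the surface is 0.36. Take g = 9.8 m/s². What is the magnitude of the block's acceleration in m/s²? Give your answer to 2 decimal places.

Resolving the weight along the incline: the component pulling the block down the slope is mg sin 22° = 16 × 9.8 × 0.3746 = 58.737 N, and the normal force is N = mg cos 22° = 16 × 9.8 × 0.9272 = 145.385 N.
Kinetic friction acts up the slope with magnitude f = μN = 0.36 × 145.385 = 52.339 N.
Net force along the incline is 58.737 − 52.339 = 6.398 N, so a = 6.398 / 16 = 0.3999 m/s².

0.40 m/s²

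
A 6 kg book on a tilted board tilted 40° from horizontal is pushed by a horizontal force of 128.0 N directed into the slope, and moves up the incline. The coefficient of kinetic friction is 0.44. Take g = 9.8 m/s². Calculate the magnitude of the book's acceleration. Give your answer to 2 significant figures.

The horizontal push has components F cos 40° = 128.0 × 0.7660 = 98.048 N up the incline and F sin 40° = 128.0 × 0.6428 = 82.278 N pressing into the surface.
The normal force is therefore N = mg cos 40° + F sin 40° = 45.041 + 82.278 = 127.319 N, and kinetic friction down the slope is μN = 0.44 × 127.319 = 56.020 N.
Along the incline: F cos 40° − mg sin 40° − μN = ma, so 98.048 − 37.797 − 56.020 = 6 a, giving a = 0.7052 m/s².

0.71 m/s²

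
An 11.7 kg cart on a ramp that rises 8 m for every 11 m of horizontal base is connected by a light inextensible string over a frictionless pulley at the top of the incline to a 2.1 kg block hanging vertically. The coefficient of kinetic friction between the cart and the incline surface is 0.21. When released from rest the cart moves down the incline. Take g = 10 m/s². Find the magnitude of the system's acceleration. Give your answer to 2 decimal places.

2.03 m/s²

For the cart on the incline: the weight component along the slope is m₁g sin 36.03° = 11.7 × 10 × 0.5882 = 68.819 N and the normal force is N = m₁g cos 36.03° = 94.622 N.
Kinetic friction opposes the cart's motion down the incline: f = μN = 0.21 × 94.622 = 19.871 N acting up the slope.
Newton's second law for the cart (down-slope positive): 68.819 − 19.871 − T = 11.7 a. For the hanging block (upward positive): T − 2.1 × 10 = 2.1 a.
Adding the two equations eliminates T: 27.948 = 13.8 a, so a = 2.0252 m/s².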